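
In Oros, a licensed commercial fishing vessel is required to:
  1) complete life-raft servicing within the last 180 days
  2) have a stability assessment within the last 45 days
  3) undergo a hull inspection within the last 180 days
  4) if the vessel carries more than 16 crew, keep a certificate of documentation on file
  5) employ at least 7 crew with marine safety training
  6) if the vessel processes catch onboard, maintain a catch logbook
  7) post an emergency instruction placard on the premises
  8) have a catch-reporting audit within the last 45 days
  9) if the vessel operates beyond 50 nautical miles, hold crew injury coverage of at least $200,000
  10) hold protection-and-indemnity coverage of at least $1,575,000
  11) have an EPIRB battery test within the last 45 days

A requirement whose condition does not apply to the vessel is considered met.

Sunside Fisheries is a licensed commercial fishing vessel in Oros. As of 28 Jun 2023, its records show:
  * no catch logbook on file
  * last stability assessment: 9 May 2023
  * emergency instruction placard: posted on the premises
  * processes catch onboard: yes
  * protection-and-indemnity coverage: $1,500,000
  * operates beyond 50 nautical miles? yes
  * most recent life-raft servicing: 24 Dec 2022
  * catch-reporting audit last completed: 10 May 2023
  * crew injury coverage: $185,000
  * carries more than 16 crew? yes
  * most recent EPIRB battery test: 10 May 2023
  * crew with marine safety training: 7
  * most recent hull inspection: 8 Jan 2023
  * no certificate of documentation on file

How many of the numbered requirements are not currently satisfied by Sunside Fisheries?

8

1. life-raft servicing 186 days ago vs limit 180 → not met
2. stability assessment 50 days ago vs limit 45 → not met
3. hull inspection 171 days ago vs limit 180 → met
4. condition 'carries more than 16 crew' holds; certificate of documentation absent → not met
5. crew with marine safety training 7 ≥ 7 → met
6. condition 'processes catch onboard' holds; catch logbook absent → not met
7. emergency instruction placard present → met
8. catch-reporting audit 49 days ago vs limit 45 → not met
9. condition 'operates beyond 50 nautical miles' holds; crew injury coverage $185,000 < $200,000 → not met
10. protection-and-indemnity coverage $1,500,000 < $1,575,000 → not met
11. EPIRB battery test 49 days ago vs limit 45 → not met
Not met: 8 of 11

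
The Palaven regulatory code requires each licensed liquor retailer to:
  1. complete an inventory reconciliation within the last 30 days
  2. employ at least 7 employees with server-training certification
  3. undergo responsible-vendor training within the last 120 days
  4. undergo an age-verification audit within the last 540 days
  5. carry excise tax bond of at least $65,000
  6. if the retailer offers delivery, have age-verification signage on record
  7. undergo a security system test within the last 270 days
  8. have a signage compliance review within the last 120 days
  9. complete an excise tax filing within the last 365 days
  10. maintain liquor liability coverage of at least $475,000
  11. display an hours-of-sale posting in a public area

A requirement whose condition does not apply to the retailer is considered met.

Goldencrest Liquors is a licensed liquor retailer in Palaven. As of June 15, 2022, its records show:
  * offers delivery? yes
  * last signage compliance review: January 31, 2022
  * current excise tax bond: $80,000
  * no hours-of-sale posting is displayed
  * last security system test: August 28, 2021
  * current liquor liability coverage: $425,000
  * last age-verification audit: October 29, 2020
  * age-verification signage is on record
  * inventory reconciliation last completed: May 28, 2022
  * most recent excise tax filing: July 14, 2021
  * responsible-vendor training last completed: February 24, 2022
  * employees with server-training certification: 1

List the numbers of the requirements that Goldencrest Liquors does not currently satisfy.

2, 4, 7, 8, 10, 11

1. inventory reconciliation 18 days ago vs limit 30 → met
2. employees with server-training certification 1 < 7 → not met
3. responsible-vendor training 111 days ago vs limit 120 → met
4. age-verification audit 594 days ago vs limit 540 → not met
5. excise tax bond $80,000 ≥ $65,000 → met
6. condition 'offers delivery' holds; age-verification signage present → met
7. security system test 291 days ago vs limit 270 → not met
8. signage compliance review 135 days ago vs limit 120 → not met
9. excise tax filing 336 days ago vs limit 365 → met
10. liquor liability coverage $425,000 < $475,000 → not met
11. hours-of-sale posting absent → not met
Not met: 2, 4, 7, 8, 10, 11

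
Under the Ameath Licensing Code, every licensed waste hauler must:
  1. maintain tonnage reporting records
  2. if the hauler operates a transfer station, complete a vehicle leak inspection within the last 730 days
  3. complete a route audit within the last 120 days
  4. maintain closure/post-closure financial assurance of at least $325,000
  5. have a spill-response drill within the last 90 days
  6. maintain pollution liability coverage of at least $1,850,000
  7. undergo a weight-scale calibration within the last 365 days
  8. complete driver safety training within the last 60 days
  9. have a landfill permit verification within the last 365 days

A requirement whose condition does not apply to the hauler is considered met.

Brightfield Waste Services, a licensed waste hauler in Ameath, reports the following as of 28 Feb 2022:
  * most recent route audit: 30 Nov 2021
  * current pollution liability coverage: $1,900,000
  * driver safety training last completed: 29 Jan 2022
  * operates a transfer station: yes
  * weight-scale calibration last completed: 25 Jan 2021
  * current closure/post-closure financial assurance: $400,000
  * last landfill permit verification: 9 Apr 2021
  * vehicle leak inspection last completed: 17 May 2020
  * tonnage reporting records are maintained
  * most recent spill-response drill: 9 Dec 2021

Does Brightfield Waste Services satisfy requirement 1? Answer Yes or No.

Yes

1. tonnage reporting records present → met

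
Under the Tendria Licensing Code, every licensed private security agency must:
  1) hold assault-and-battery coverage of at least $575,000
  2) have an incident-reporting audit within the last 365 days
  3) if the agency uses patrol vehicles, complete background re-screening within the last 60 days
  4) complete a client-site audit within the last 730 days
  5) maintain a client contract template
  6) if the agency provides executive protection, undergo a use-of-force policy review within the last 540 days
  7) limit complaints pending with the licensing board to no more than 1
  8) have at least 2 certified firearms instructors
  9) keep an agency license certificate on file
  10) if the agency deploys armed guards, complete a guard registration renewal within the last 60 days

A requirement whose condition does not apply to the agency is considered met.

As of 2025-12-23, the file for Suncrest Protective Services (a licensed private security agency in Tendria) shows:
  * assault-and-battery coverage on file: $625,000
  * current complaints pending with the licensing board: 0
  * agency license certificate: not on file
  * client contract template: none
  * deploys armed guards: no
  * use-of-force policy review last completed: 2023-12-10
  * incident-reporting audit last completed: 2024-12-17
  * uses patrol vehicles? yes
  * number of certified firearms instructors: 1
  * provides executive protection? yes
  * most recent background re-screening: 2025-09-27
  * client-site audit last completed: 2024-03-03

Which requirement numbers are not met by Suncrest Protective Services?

2, 3, 5, 6, 8, 9

1. assault-and-battery coverage $625,000 ≥ $575,000 → met
2. incident-reporting audit 371 days ago vs limit 365 → not met
3. condition 'uses patrol vehicles' holds; background re-screening 87 days ago vs limit 60 → not met
4. client-site audit 660 days ago vs limit 730 → met
5. client contract template absent → not met
6. condition 'provides executive protection' holds; use-of-force policy review 744 days ago vs limit 540 → not met
7. complaints pending with the licensing board 0 ≤ 1 → met
8. certified firearms instructors 1 < 2 → not met
9. agency license certificate absent → not met
10. condition 'deploys armed guards' does not hold → requirement n/a → met
Not met: 2, 3, 5, 6, 8, 9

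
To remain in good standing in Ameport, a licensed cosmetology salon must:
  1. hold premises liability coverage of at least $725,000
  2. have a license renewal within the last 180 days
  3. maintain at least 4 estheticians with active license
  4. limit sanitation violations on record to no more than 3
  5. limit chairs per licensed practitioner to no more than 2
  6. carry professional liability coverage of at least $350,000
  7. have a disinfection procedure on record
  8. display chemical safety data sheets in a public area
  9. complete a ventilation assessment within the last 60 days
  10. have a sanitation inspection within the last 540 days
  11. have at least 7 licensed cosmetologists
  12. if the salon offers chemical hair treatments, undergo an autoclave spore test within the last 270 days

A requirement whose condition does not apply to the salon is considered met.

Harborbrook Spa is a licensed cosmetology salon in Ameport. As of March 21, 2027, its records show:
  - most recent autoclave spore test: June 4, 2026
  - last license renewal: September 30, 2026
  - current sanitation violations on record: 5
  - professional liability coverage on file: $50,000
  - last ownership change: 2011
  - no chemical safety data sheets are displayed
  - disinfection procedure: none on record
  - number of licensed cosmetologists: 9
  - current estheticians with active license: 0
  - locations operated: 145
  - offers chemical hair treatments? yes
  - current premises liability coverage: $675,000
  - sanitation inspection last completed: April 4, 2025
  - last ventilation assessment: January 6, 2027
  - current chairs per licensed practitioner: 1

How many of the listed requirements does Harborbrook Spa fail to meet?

9

1. premises liability coverage $675,000 < $725,000 → not met
2. license renewal 172 days ago vs limit 180 → met
3. estheticians with active license 0 < 4 → not met
4. sanitation violations on record 5 > 3 → not met
5. chairs per licensed practitioner 1 ≤ 2 → met
6. professional liability coverage $50,000 < $350,000 → not met
7. disinfection procedure absent → not met
8. chemical safety data sheets absent → not met
9. ventilation assessment 74 days ago vs limit 60 → not met
10. sanitation inspection 716 days ago vs limit 540 → not met
11. licensed cosmetologists 9 ≥ 7 → met
12. condition 'offers chemical hair treatments' holds; autoclave spore test 290 days ago vs limit 270 → not met
Not met: 9 of 12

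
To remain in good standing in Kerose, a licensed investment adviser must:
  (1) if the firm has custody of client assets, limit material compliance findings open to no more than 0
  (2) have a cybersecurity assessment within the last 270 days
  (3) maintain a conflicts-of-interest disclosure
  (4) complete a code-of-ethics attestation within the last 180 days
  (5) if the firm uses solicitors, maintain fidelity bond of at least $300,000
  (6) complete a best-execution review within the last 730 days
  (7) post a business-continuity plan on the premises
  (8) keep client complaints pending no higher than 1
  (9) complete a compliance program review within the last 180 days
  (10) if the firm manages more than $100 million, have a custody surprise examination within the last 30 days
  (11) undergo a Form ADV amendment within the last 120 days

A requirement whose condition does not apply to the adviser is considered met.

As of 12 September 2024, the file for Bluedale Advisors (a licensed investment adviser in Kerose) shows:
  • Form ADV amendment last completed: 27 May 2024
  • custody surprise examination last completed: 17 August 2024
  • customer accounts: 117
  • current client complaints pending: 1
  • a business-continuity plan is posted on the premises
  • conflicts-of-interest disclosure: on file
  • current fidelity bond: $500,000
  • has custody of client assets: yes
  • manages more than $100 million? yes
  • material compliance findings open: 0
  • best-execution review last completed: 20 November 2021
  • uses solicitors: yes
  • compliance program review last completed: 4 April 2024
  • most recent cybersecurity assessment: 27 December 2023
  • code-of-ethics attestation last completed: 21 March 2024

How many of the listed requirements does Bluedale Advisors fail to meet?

1

1. condition 'has custody of client assets' holds; material compliance findings open 0 ≤ 0 → met
2. cybersecurity assessment 260 days ago vs limit 270 → met
3. conflicts-of-interest disclosure present → met
4. code-of-ethics attestation 175 days ago vs limit 180 → met
5. condition 'uses solicitors' holds; fidelity bond $500,000 ≥ $300,000 → met
6. best-execution review 1027 days ago vs limit 730 → not met
7. business-continuity plan present → met
8. client complaints pending 1 ≤ 1 → met
9. compliance program review 161 days ago vs limit 180 → met
10. condition 'manages more than $100 million' holds; custody surprise examination 26 days ago vs limit 30 → met
11. Form ADV amendment 108 days ago vs limit 120 → met
Not met: 1 of 11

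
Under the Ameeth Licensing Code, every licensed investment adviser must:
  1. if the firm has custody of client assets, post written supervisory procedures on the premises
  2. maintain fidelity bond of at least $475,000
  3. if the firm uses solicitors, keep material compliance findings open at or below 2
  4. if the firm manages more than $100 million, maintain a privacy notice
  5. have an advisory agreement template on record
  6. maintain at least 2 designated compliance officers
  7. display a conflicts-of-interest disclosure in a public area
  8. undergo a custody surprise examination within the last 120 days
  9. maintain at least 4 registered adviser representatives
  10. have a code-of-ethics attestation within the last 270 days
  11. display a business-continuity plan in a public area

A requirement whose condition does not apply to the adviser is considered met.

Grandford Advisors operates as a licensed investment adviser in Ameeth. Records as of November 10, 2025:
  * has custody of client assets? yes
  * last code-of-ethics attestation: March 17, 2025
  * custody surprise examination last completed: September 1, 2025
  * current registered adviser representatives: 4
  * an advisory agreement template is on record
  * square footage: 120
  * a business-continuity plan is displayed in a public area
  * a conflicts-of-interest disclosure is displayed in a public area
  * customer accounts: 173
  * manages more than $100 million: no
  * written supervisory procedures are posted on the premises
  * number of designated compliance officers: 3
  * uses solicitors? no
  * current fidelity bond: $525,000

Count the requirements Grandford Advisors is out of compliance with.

1. condition 'has custody of client assets' holds; written supervisory procedures present → met
2. fidelity bond $525,000 ≥ $475,000 → met
3. condition 'uses solicitors' does not hold → requirement n/a → met
4. condition 'manages more than $100 million' does not hold → requirement n/a → met
5. advisory agreement template present → met
6. designated compliance officers 3 ≥ 2 → met
7. conflicts-of-interest disclosure present → met
8. custody surprise examination 70 days ago vs limit 120 → met
9. registered adviser representatives 4 ≥ 4 → met
10. code-of-ethics attestation 238 days ago vs limit 270 → met
11. business-continuity plan present → met
Not met: 0 of 11

0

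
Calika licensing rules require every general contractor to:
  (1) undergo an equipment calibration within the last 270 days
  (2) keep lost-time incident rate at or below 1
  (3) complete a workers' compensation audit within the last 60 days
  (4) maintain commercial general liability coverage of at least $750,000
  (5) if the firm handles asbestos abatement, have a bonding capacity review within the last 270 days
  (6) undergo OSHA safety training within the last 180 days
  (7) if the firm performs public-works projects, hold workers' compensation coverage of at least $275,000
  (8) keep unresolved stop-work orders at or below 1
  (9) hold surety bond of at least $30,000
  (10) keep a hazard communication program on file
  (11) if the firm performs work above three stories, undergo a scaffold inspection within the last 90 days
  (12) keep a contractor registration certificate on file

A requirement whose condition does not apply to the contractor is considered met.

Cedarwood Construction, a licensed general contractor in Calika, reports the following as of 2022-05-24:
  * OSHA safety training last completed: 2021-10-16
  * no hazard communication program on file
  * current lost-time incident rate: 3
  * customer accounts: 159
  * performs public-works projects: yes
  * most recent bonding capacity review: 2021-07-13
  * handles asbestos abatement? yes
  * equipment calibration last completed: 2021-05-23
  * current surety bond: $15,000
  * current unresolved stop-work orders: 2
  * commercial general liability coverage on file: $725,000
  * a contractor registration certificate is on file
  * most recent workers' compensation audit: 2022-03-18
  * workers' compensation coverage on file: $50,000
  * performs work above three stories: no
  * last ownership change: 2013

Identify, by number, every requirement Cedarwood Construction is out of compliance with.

1. equipment calibration 366 days ago vs limit 270 → not met
2. lost-time incident rate 3 > 1 → not met
3. workers' compensation audit 67 days ago vs limit 60 → not met
4. commercial general liability coverage $725,000 < $750,000 → not met
5. condition 'handles asbestos abatement' holds; bonding capacity review 315 days ago vs limit 270 → not met
6. OSHA safety training 220 days ago vs limit 180 → not met
7. condition 'performs public-works projects' holds; workers' compensation coverage $50,000 < $275,000 → not met
8. unresolved stop-work orders 2 > 1 → not met
9. surety bond $15,000 < $30,000 → not met
10. hazard communication program absent → not met
11. condition 'performs work above three stories' does not hold → requirement n/a → met
12. contractor registration certificate present → met
Not met: 1, 2, 3, 4, 5, 6, 7, 8, 9, 10

1, 2, 3, 4, 5, 6, 7, 8, 9, 10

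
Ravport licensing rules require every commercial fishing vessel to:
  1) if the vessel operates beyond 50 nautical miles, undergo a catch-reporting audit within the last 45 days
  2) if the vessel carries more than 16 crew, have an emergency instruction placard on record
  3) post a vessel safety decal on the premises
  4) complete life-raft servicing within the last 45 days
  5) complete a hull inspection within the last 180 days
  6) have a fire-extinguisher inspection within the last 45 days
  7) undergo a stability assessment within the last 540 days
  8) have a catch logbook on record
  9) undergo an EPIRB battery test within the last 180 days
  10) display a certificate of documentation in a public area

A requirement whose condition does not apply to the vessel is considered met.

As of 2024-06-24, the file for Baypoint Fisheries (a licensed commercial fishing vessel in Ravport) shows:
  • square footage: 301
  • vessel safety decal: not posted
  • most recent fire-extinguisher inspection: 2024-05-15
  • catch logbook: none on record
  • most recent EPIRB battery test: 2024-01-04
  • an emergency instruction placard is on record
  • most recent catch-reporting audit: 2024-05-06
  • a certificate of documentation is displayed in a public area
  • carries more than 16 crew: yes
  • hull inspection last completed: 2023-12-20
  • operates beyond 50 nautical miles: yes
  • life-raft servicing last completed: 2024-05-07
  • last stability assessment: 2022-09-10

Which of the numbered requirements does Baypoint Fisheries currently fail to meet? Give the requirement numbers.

1. condition 'operates beyond 50 nautical miles' holds; catch-reporting audit 49 days ago vs limit 45 → not met
2. condition 'carries more than 16 crew' holds; emergency instruction placard present → met
3. vessel safety decal absent → not met
4. life-raft servicing 48 days ago vs limit 45 → not met
5. hull inspection 187 days ago vs limit 180 → not met
6. fire-extinguisher inspection 40 days ago vs limit 45 → met
7. stability assessment 653 days ago vs limit 540 → not met
8. catch logbook absent → not met
9. EPIRB battery test 172 days ago vs limit 180 → met
10. certificate of documentation present → met
Not met: 1, 3, 4, 5, 7, 8

1, 3, 4, 5, 7, 8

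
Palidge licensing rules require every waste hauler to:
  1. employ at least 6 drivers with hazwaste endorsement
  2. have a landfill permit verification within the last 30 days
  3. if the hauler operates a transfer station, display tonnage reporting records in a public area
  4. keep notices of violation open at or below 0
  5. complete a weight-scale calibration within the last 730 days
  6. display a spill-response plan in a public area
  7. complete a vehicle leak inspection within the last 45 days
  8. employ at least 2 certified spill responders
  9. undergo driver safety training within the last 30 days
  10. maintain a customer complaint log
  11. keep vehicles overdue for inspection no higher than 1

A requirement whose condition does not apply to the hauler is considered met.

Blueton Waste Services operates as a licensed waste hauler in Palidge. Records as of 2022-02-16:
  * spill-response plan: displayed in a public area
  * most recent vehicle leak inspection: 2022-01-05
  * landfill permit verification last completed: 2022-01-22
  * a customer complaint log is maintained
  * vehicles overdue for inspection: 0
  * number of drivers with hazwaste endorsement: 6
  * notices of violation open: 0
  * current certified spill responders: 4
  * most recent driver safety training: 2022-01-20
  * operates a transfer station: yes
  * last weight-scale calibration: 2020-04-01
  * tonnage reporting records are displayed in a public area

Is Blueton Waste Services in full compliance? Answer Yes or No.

1. drivers with hazwaste endorsement 6 ≥ 6 → met
2. landfill permit verification 25 days ago vs limit 30 → met
3. condition 'operates a transfer station' holds; tonnage reporting records present → met
4. notices of violation open 0 ≤ 0 → met
5. weight-scale calibration 686 days ago vs limit 730 → met
6. spill-response plan present → met
7. vehicle leak inspection 42 days ago vs limit 45 → met
8. certified spill responders 4 ≥ 2 → met
9. driver safety training 27 days ago vs limit 30 → met
10. customer complaint log present → met
11. vehicles overdue for inspection 0 ≤ 1 → met
All met.

Yes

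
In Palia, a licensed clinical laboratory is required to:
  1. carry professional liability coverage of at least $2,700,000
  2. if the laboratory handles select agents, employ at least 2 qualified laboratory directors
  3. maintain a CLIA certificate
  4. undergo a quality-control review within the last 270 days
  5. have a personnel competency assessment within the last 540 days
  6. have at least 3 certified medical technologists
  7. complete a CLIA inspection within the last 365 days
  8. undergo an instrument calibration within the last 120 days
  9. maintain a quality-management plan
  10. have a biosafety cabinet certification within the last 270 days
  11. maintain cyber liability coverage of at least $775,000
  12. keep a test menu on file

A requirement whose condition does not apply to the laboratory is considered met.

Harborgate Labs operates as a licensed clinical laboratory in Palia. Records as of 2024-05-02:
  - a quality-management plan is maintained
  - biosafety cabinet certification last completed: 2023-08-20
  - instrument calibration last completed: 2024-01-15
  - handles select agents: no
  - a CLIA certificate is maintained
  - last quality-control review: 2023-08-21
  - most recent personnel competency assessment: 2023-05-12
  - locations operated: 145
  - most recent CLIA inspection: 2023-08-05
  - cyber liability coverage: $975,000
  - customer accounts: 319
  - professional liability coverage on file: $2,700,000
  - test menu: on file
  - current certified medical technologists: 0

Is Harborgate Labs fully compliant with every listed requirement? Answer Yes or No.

No

1. professional liability coverage $2,700,000 ≥ $2,700,000 → met
2. condition 'handles select agents' does not hold → requirement n/a → met
3. CLIA certificate present → met
4. quality-control review 255 days ago vs limit 270 → met
5. personnel competency assessment 356 days ago vs limit 540 → met
6. certified medical technologists 0 < 3 → not met
7. CLIA inspection 271 days ago vs limit 365 → met
8. instrument calibration 108 days ago vs limit 120 → met
9. quality-management plan present → met
10. biosafety cabinet certification 256 days ago vs limit 270 → met
11. cyber liability coverage $975,000 ≥ $775,000 → met
12. test menu present → met
Not met: 6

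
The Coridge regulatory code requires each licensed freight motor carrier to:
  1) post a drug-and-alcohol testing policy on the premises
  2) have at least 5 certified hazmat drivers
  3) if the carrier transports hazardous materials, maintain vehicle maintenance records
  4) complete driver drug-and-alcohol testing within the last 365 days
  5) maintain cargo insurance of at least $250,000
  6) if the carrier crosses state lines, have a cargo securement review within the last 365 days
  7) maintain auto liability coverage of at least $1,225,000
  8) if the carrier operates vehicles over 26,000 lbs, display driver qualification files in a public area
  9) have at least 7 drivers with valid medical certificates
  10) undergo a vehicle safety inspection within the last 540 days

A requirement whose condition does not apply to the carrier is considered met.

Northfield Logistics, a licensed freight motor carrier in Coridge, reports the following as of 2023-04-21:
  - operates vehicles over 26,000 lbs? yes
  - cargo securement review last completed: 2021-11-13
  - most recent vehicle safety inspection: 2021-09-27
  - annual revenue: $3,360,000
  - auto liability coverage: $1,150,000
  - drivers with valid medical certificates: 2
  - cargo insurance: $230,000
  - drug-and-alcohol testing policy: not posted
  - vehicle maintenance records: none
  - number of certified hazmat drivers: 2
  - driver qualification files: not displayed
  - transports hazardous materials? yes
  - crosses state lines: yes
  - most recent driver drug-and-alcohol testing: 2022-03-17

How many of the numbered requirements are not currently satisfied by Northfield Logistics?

1. drug-and-alcohol testing policy absent → not met
2. certified hazmat drivers 2 < 5 → not met
3. condition 'transports hazardous materials' holds; vehicle maintenance records absent → not met
4. driver drug-and-alcohol testing 400 days ago vs limit 365 → not met
5. cargo insurance $230,000 < $250,000 → not met
6. condition 'crosses state lines' holds; cargo securement review 524 days ago vs limit 365 → not met
7. auto liability coverage $1,150,000 < $1,225,000 → not met
8. condition 'operates vehicles over 26,000 lbs' holds; driver qualification files absent → not met
9. drivers with valid medical certificates 2 < 7 → not met
10. vehicle safety inspection 571 days ago vs limit 540 → not met
Not met: 10 of 10

10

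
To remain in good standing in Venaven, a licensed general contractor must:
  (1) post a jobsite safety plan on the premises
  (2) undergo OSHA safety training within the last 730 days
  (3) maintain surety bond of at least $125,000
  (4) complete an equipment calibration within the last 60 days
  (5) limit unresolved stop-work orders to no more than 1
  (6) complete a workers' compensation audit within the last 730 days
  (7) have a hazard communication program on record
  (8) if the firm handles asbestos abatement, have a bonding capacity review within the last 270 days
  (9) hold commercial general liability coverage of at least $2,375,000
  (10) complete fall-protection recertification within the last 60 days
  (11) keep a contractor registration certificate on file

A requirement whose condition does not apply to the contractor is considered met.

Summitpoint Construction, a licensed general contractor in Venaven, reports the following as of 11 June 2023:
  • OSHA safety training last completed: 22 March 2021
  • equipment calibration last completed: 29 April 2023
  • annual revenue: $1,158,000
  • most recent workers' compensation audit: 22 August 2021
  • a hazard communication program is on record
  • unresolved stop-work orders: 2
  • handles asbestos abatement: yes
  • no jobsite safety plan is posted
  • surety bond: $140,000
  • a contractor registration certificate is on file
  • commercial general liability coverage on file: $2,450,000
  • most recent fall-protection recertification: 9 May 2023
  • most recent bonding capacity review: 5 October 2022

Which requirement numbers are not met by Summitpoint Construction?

1. jobsite safety plan absent → not met
2. OSHA safety training 811 days ago vs limit 730 → not met
3. surety bond $140,000 ≥ $125,000 → met
4. equipment calibration 43 days ago vs limit 60 → met
5. unresolved stop-work orders 2 > 1 → not met
6. workers' compensation audit 658 days ago vs limit 730 → met
7. hazard communication program present → met
8. condition 'handles asbestos abatement' holds; bonding capacity review 249 days ago vs limit 270 → met
9. commercial general liability coverage $2,450,000 ≥ $2,375,000 → met
10. fall-protection recertification 33 days ago vs limit 60 → met
11. contractor registration certificate present → met
Not met: 1, 2, 5

1, 2, 5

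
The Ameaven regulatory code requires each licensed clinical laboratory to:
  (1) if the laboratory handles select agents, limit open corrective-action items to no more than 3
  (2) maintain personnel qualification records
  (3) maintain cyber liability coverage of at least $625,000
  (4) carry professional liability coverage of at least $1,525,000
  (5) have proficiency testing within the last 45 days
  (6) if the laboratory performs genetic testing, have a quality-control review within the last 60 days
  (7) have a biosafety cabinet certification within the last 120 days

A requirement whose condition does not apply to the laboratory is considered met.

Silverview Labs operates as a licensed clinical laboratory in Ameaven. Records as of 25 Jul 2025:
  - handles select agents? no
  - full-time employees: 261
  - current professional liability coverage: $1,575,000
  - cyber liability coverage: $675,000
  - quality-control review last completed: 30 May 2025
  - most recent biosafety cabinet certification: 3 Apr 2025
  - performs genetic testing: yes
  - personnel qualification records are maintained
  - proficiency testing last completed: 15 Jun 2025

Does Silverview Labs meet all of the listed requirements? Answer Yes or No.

1. condition 'handles select agents' does not hold → requirement n/a → met
2. personnel qualification records present → met
3. cyber liability coverage $675,000 ≥ $625,000 → met
4. professional liability coverage $1,575,000 ≥ $1,525,000 → met
5. proficiency testing 40 days ago vs limit 45 → met
6. condition 'performs genetic testing' holds; quality-control review 56 days ago vs limit 60 → met
7. biosafety cabinet certification 113 days ago vs limit 120 → met
All met.

Yes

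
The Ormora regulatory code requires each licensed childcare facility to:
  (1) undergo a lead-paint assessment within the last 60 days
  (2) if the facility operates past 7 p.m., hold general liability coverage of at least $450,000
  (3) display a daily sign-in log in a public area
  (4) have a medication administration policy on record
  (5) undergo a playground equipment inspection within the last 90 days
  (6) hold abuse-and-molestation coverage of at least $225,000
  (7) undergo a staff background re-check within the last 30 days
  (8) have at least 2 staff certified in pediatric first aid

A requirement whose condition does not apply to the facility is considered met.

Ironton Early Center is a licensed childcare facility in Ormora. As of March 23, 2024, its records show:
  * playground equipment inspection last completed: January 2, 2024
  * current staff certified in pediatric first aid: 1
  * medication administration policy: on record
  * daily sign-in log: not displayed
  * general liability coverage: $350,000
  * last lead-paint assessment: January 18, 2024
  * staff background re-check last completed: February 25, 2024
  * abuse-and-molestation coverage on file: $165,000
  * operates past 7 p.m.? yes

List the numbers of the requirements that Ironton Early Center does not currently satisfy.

1. lead-paint assessment 65 days ago vs limit 60 → not met
2. condition 'operates past 7 p.m.' holds; general liability coverage $350,000 < $450,000 → not met
3. daily sign-in log absent → not met
4. medication administration policy present → met
5. playground equipment inspection 81 days ago vs limit 90 → met
6. abuse-and-molestation coverage $165,000 < $225,000 → not met
7. staff background re-check 27 days ago vs limit 30 → met
8. staff certified in pediatric first aid 1 < 2 → not met
Not met: 1, 2, 3, 6, 8

1, 2, 3, 6, 8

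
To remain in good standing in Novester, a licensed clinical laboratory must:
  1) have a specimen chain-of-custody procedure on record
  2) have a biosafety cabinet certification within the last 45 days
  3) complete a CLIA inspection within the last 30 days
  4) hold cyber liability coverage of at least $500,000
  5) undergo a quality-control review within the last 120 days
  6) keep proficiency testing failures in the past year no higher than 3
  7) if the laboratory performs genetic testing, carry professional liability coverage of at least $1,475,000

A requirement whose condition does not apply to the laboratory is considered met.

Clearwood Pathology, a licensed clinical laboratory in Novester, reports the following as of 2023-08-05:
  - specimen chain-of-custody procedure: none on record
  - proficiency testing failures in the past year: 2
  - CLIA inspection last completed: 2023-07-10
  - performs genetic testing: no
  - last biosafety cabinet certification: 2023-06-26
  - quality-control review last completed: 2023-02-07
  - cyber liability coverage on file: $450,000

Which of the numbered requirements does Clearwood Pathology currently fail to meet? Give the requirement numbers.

1. specimen chain-of-custody procedure absent → not met
2. biosafety cabinet certification 40 days ago vs limit 45 → met
3. CLIA inspection 26 days ago vs limit 30 → met
4. cyber liability coverage $450,000 < $500,000 → not met
5. quality-control review 179 days ago vs limit 120 → not met
6. proficiency testing failures in the past year 2 ≤ 3 → met
7. condition 'performs genetic testing' does not hold → requirement n/a → met
Not met: 1, 4, 5

1, 4, 5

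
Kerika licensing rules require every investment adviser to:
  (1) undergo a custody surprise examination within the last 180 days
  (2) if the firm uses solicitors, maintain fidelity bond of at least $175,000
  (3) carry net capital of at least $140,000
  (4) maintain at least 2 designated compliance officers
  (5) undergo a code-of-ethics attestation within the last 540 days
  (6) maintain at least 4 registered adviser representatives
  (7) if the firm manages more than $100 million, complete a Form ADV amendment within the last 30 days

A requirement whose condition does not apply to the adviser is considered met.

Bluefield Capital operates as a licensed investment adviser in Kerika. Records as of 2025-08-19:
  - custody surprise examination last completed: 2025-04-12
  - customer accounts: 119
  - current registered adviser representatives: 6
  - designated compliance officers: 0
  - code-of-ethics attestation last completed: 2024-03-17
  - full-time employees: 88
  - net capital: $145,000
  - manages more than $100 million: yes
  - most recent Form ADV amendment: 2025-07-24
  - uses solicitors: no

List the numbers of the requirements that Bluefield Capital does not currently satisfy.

4

1. custody surprise examination 129 days ago vs limit 180 → met
2. condition 'uses solicitors' does not hold → requirement n/a → met
3. net capital $145,000 ≥ $140,000 → met
4. designated compliance officers 0 < 2 → not met
5. code-of-ethics attestation 520 days ago vs limit 540 → met
6. registered adviser representatives 6 ≥ 4 → met
7. condition 'manages more than $100 million' holds; Form ADV amendment 26 days ago vs limit 30 → met
Not met: 4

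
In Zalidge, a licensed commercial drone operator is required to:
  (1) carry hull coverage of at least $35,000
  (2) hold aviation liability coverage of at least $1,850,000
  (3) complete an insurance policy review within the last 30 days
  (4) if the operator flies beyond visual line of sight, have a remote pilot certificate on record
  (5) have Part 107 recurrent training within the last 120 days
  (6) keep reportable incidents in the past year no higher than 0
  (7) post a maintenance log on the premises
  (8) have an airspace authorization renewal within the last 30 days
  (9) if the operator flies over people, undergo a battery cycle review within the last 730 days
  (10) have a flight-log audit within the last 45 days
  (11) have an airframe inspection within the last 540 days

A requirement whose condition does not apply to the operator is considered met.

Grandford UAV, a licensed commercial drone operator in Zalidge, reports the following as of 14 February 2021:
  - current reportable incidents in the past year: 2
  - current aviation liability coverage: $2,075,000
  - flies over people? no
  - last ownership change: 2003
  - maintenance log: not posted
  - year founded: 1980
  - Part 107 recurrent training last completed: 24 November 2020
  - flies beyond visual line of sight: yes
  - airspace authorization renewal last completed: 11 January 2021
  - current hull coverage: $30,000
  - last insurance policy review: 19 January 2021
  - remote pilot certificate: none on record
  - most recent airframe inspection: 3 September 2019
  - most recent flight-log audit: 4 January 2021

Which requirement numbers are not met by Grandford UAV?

1, 4, 6, 7, 8

1. hull coverage $30,000 < $35,000 → not met
2. aviation liability coverage $2,075,000 ≥ $1,850,000 → met
3. insurance policy review 26 days ago vs limit 30 → met
4. condition 'flies beyond visual line of sight' holds; remote pilot certificate absent → not met
5. Part 107 recurrent training 82 days ago vs limit 120 → met
6. reportable incidents in the past year 2 > 0 → not met
7. maintenance log absent → not met
8. airspace authorization renewal 34 days ago vs limit 30 → not met
9. condition 'flies over people' does not hold → requirement n/a → met
10. flight-log audit 41 days ago vs limit 45 → met
11. airframe inspection 530 days ago vs limit 540 → met
Not met: 1, 4, 6, 7, 8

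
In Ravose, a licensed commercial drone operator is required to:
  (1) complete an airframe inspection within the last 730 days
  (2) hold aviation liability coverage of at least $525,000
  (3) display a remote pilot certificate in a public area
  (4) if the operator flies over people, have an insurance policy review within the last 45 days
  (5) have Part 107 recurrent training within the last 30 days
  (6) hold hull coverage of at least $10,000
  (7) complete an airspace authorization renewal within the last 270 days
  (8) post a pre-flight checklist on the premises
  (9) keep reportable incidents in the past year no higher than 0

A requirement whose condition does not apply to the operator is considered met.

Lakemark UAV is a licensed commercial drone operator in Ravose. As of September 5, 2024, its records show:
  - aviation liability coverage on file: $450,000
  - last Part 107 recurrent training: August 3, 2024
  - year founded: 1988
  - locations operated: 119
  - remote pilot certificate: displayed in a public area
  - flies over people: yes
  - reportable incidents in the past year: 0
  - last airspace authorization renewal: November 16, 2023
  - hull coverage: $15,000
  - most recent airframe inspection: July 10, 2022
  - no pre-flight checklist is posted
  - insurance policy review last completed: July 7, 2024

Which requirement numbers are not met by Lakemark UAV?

1, 2, 4, 5, 7, 8

1. airframe inspection 788 days ago vs limit 730 → not met
2. aviation liability coverage $450,000 < $525,000 → not met
3. remote pilot certificate present → met
4. condition 'flies over people' holds; insurance policy review 60 days ago vs limit 45 → not met
5. Part 107 recurrent training 33 days ago vs limit 30 → not met
6. hull coverage $15,000 ≥ $10,000 → met
7. airspace authorization renewal 294 days ago vs limit 270 → not met
8. pre-flight checklist absent → not met
9. reportable incidents in the past year 0 ≤ 0 → met
Not met: 1, 2, 4, 5, 7, 8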